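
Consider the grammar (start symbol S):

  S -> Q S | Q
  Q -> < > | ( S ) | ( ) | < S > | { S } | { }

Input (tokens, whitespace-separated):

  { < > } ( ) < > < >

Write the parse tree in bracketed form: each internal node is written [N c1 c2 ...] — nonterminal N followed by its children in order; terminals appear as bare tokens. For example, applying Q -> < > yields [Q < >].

[S [Q { [S [Q < >]] }] [S [Q ( )] [S [Q < >] [S [Q < >]]]]]

S
Q S
{ S } S
{ Q } S
{ < > } S
{ < > } Q S
{ < > } ( ) S
{ < > } ( ) Q S
{ < > } ( ) < > S
{ < > } ( ) < > Q
{ < > } ( ) < > < >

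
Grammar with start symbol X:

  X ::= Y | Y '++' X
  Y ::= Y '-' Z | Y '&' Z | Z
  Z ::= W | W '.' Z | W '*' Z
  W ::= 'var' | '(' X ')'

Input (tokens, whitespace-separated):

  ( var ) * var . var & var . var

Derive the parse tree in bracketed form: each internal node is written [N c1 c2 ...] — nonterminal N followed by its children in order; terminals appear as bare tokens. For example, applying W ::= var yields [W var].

X
Y
Y & Z
Z & Z
W * Z & Z
( X ) * Z & Z
( Y ) * Z & Z
( Z ) * Z & Z
( W ) * Z & Z
( var ) * Z & Z
( var ) * W . Z & Z
( var ) * var . Z & Z
( var ) * var . W & Z
( var ) * var . var & Z
( var ) * var . var & W . Z
( var ) * var . var & var . Z
( var ) * var . var & var . W
( var ) * var . var & var . var

[X [Y [Y [Z [W ( [X [Y [Z [W var]]]] )] * [Z [W var] . [Z [W var]]]]] & [Z [W var] . [Z [W var]]]]]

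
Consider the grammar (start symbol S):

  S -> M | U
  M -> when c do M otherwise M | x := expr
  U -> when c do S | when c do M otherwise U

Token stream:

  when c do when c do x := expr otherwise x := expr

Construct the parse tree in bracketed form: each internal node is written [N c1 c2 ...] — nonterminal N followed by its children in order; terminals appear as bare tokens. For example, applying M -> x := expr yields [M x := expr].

S
U
when c do S
when c do M
when c do when c do M otherwise M
when c do when c do x := expr otherwise M
when c do when c do x := expr otherwise x := expr

[S [U when c do [S [M when c do [M x := expr] otherwise [M x := expr]]]]]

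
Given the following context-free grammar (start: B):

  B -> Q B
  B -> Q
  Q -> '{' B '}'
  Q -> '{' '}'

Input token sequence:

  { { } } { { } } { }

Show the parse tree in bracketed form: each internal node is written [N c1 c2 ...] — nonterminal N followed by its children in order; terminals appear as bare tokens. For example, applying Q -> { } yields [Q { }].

B
Q B
{ B } B
{ Q } B
{ { } } B
{ { } } Q B
{ { } } { B } B
{ { } } { Q } B
{ { } } { { } } B
{ { } } { { } } Q
{ { } } { { } } { }

[B [Q { [B [Q { }]] }] [B [Q { [B [Q { }]] }] [B [Q { }]]]]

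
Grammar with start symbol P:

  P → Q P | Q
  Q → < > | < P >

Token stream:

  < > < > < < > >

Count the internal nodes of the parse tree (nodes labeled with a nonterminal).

8

[P [Q < >] [P [Q < >] [P [Q < [P [Q < >]] >]]]]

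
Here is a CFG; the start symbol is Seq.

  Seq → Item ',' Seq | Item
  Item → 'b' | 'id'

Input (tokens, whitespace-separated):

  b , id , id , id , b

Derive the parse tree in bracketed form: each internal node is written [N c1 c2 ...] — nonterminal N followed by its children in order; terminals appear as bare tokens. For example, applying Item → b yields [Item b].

Seq
Item , Seq
b , Seq
b , Item , Seq
b , id , Seq
b , id , Item , Seq
b , id , id , Seq
b , id , id , Item , Seq
b , id , id , id , Seq
b , id , id , id , Item
b , id , id , id , b

[Seq [Item b] , [Seq [Item id] , [Seq [Item id] , [Seq [Item id] , [Seq [Item b]]]]]]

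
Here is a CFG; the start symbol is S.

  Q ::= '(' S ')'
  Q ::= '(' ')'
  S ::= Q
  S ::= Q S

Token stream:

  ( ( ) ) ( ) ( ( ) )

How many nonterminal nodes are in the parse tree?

10

[S [Q ( [S [Q ( )]] )] [S [Q ( )] [S [Q ( [S [Q ( )]] )]]]]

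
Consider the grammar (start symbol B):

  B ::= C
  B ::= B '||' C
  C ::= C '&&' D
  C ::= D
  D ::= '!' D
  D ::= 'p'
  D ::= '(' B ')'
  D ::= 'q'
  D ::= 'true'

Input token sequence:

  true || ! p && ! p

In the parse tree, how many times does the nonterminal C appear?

3

[B [B [C [D true]]] || [C [C [D ! [D p]]] && [D ! [D p]]]]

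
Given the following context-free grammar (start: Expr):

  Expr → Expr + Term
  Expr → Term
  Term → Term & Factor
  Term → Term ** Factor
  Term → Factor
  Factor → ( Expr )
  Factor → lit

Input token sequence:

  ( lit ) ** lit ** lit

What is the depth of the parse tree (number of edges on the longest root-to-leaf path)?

8

[Expr [Term [Term [Term [Factor ( [Expr [Term [Factor lit]]] )]] ** [Factor lit]] ** [Factor lit]]]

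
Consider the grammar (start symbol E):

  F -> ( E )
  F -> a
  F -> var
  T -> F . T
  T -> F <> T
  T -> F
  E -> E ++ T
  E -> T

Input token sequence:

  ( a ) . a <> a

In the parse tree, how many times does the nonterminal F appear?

[E [T [F ( [E [T [F a]]] )] . [T [F a] <> [T [F a]]]]]

4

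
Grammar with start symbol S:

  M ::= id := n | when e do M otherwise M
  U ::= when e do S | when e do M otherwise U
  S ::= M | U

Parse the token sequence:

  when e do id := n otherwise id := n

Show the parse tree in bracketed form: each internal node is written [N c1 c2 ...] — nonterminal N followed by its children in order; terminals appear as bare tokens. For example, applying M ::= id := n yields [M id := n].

[S [M when e do [M id := n] otherwise [M id := n]]]

S
M
when e do M otherwise M
when e do id := n otherwise M
when e do id := n otherwise id := n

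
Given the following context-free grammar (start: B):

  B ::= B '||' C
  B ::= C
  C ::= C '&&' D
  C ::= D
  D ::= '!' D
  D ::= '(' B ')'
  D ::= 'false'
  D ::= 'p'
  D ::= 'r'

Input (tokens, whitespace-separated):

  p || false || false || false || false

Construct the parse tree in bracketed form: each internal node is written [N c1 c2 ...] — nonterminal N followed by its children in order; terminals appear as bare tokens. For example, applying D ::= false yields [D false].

[B [B [B [B [B [C [D p]]] || [C [D false]]] || [C [D false]]] || [C [D false]]] || [C [D false]]]

B
B || C
B || C || C
B || C || C || C
B || C || C || C || C
C || C || C || C || C
D || C || C || C || C
p || C || C || C || C
p || D || C || C || C
p || false || C || C || C
p || false || D || C || C
p || false || false || C || C
p || false || false || D || C
p || false || false || false || C
p || false || false || false || D
p || false || false || false || false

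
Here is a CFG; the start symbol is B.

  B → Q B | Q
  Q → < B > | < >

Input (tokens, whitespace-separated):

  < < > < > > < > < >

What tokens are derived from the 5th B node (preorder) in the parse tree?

< >

[B [Q < [B [Q < >] [B [Q < >]]] >] [B [Q < >] [B [Q < >]]]]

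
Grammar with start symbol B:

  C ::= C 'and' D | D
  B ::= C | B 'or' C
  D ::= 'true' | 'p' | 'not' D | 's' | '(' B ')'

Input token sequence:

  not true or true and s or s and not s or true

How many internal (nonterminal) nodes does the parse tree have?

[B [B [B [B [C [D not [D true]]]] or [C [C [D true]] and [D s]]] or [C [C [D s]] and [D not [D s]]]] or [C [D true]]]

18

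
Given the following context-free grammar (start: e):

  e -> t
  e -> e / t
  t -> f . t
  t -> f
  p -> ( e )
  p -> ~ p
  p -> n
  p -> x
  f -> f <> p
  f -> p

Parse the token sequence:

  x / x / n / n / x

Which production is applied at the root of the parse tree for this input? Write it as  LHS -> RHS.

e -> e / t

[e [e [e [e [e [t [f [p x]]]] / [t [f [p x]]]] / [t [f [p n]]]] / [t [f [p n]]]] / [t [f [p x]]]]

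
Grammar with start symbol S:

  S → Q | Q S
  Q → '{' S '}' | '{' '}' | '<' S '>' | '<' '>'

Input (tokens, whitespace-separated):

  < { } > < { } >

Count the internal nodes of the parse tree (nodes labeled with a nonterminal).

8

[S [Q < [S [Q { }]] >] [S [Q < [S [Q { }]] >]]]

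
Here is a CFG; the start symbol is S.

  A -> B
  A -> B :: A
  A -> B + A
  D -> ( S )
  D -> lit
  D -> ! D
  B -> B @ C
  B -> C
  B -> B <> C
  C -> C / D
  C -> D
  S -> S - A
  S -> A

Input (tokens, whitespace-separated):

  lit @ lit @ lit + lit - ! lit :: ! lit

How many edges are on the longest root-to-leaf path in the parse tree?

[S [S [A [B [B [B [C [D lit]]] @ [C [D lit]]] @ [C [D lit]]] + [A [B [C [D lit]]]]]] - [A [B [C [D ! [D lit]]]] :: [A [B [C [D ! [D lit]]]]]]]

8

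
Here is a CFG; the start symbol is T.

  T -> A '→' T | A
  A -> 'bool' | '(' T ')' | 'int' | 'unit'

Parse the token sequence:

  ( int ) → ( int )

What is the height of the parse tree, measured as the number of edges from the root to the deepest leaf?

[T [A ( [T [A int]] )] → [T [A ( [T [A int]] )]]]

5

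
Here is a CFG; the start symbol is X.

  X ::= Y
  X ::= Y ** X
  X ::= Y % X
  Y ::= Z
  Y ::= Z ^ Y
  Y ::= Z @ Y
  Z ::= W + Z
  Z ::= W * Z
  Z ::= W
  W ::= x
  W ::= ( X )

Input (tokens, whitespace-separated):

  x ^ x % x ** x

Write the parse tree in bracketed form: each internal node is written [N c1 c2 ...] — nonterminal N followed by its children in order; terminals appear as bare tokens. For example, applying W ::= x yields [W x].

[X [Y [Z [W x]] ^ [Y [Z [W x]]]] % [X [Y [Z [W x]]] ** [X [Y [Z [W x]]]]]]

X
Y % X
Z ^ Y % X
W ^ Y % X
x ^ Y % X
x ^ Z % X
x ^ W % X
x ^ x % X
x ^ x % Y ** X
x ^ x % Z ** X
x ^ x % W ** X
x ^ x % x ** X
x ^ x % x ** Y
x ^ x % x ** Z
x ^ x % x ** W
x ^ x % x ** x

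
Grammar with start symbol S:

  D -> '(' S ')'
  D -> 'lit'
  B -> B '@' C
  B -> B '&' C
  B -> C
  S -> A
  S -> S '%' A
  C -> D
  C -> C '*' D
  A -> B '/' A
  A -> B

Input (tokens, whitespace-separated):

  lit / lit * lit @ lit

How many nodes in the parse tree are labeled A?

[S [A [B [C [D lit]]] / [A [B [B [C [C [D lit]] * [D lit]]] @ [C [D lit]]]]]]

2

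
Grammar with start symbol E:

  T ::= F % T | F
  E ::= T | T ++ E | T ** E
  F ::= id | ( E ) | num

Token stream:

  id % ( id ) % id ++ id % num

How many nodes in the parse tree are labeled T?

[E [T [F id] % [T [F ( [E [T [F id]]] )] % [T [F id]]]] ++ [E [T [F id] % [T [F num]]]]]

6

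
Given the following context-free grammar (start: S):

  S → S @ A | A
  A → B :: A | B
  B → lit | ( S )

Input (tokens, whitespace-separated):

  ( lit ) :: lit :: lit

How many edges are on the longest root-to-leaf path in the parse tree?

[S [A [B ( [S [A [B lit]]] )] :: [A [B lit] :: [A [B lit]]]]]

6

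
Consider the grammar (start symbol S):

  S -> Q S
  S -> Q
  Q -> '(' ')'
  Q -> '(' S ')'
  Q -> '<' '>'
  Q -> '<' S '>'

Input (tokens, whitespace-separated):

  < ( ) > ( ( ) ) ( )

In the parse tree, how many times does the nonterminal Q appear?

[S [Q < [S [Q ( )]] >] [S [Q ( [S [Q ( )]] )] [S [Q ( )]]]]

5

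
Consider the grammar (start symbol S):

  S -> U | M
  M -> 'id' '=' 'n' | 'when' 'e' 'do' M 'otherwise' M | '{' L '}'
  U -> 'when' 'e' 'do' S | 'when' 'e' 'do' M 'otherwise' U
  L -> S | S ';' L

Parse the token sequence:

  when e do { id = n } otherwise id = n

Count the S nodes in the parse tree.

2

[S [M when e do [M { [L [S [M id = n]]] }] otherwise [M id = n]]]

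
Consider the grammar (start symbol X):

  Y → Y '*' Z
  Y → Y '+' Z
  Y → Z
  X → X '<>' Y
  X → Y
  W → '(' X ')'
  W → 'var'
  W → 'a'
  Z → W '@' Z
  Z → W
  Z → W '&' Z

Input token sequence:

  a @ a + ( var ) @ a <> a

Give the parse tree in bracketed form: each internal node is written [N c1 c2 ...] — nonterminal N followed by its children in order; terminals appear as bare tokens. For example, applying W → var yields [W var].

[X [X [Y [Y [Z [W a] @ [Z [W a]]]] + [Z [W ( [X [Y [Z [W var]]]] )] @ [Z [W a]]]]] <> [Y [Z [W a]]]]

X
X <> Y
Y <> Y
Y + Z <> Y
Z + Z <> Y
W @ Z + Z <> Y
a @ Z + Z <> Y
a @ W + Z <> Y
a @ a + Z <> Y
a @ a + W @ Z <> Y
a @ a + ( X ) @ Z <> Y
a @ a + ( Y ) @ Z <> Y
a @ a + ( Z ) @ Z <> Y
a @ a + ( W ) @ Z <> Y
a @ a + ( var ) @ Z <> Y
a @ a + ( var ) @ W <> Y
a @ a + ( var ) @ a <> Y
a @ a + ( var ) @ a <> Z
a @ a + ( var ) @ a <> W
a @ a + ( var ) @ a <> a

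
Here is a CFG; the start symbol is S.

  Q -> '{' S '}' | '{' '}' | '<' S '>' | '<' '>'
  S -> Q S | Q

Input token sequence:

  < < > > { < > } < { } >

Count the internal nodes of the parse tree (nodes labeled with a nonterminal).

[S [Q < [S [Q < >]] >] [S [Q { [S [Q < >]] }] [S [Q < [S [Q { }]] >]]]]

12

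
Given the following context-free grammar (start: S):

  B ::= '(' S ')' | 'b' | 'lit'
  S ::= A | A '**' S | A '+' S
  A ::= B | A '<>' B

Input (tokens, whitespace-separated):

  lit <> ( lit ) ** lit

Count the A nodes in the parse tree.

4

[S [A [A [B lit]] <> [B ( [S [A [B lit]]] )]] ** [S [A [B lit]]]]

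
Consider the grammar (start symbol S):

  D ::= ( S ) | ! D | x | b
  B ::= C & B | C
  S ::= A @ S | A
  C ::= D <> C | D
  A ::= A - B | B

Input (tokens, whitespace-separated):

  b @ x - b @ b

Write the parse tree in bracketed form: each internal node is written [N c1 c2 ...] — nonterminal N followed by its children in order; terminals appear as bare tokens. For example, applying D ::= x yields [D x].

S
A @ S
B @ S
C @ S
D @ S
b @ S
b @ A @ S
b @ A - B @ S
b @ B - B @ S
b @ C - B @ S
b @ D - B @ S
b @ x - B @ S
b @ x - C @ S
b @ x - D @ S
b @ x - b @ S
b @ x - b @ A
b @ x - b @ B
b @ x - b @ C
b @ x - b @ D
b @ x - b @ b

[S [A [B [C [D b]]]] @ [S [A [A [B [C [D x]]]] - [B [C [D b]]]] @ [S [A [B [C [D b]]]]]]]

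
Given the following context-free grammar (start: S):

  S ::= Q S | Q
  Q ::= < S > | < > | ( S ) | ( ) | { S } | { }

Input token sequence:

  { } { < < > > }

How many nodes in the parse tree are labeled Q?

4

[S [Q { }] [S [Q { [S [Q < [S [Q < >]] >]] }]]]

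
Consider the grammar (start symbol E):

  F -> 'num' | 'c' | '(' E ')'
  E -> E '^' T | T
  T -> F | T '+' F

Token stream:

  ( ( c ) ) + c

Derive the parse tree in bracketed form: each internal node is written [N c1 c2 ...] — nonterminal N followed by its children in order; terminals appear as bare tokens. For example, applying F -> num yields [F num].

[E [T [T [F ( [E [T [F ( [E [T [F c]]] )]]] )]] + [F c]]]

E
T
T + F
F + F
( E ) + F
( T ) + F
( F ) + F
( ( E ) ) + F
( ( T ) ) + F
( ( F ) ) + F
( ( c ) ) + F
( ( c ) ) + c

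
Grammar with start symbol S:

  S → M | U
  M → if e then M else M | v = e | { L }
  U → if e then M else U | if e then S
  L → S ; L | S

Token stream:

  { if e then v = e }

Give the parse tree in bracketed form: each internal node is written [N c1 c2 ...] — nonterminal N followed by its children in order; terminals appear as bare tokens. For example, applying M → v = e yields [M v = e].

[S [M { [L [S [U if e then [S [M v = e]]]]] }]]

S
M
{ L }
{ S }
{ U }
{ if e then S }
{ if e then M }
{ if e then v = e }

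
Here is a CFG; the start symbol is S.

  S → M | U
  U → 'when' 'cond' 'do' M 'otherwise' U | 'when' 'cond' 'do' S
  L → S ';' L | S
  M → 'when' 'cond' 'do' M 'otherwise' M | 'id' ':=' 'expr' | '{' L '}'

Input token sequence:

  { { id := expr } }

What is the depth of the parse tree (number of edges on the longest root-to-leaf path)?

8

[S [M { [L [S [M { [L [S [M id := expr]]] }]]] }]]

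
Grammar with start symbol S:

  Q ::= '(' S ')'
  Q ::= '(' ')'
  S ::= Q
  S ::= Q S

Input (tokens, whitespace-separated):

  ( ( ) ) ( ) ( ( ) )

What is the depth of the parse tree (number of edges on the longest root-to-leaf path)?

[S [Q ( [S [Q ( )]] )] [S [Q ( )] [S [Q ( [S [Q ( )]] )]]]]

6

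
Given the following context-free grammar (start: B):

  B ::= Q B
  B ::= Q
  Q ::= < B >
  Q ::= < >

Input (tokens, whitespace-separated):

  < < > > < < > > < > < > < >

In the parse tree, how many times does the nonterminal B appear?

7

[B [Q < [B [Q < >]] >] [B [Q < [B [Q < >]] >] [B [Q < >] [B [Q < >] [B [Q < >]]]]]]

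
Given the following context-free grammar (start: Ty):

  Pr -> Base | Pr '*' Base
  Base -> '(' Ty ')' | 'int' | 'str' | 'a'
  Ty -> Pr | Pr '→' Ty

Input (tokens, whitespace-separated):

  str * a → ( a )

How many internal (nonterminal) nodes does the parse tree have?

11

[Ty [Pr [Pr [Base str]] * [Base a]] → [Ty [Pr [Base ( [Ty [Pr [Base a]]] )]]]]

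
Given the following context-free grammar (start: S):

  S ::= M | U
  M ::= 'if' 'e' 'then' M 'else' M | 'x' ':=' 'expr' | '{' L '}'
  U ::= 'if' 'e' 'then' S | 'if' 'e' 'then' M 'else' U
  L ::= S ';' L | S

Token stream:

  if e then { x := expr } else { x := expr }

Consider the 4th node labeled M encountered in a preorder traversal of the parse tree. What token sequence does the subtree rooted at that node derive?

[S [M if e then [M { [L [S [M x := expr]]] }] else [M { [L [S [M x := expr]]] }]]]

{ x := expr }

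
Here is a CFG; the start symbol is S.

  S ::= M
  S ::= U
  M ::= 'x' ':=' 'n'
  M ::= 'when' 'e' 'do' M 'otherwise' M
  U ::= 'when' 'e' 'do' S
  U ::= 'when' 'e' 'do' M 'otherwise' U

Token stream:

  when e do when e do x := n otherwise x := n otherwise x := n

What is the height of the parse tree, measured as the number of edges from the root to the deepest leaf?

[S [M when e do [M when e do [M x := n] otherwise [M x := n]] otherwise [M x := n]]]

4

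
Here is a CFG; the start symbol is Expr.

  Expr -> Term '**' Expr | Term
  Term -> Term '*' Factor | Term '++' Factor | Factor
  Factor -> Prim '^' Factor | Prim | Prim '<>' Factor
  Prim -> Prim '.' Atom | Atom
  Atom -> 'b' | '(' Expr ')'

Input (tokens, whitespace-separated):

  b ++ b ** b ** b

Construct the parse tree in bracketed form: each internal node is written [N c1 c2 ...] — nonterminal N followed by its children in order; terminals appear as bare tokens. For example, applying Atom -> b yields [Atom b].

[Expr [Term [Term [Factor [Prim [Atom b]]]] ++ [Factor [Prim [Atom b]]]] ** [Expr [Term [Factor [Prim [Atom b]]]] ** [Expr [Term [Factor [Prim [Atom b]]]]]]]

Expr
Term ** Expr
Term ++ Factor ** Expr
Factor ++ Factor ** Expr
Prim ++ Factor ** Expr
Atom ++ Factor ** Expr
b ++ Factor ** Expr
b ++ Prim ** Expr
b ++ Atom ** Expr
b ++ b ** Expr
b ++ b ** Term ** Expr
b ++ b ** Factor ** Expr
b ++ b ** Prim ** Expr
b ++ b ** Atom ** Expr
b ++ b ** b ** Expr
b ++ b ** b ** Term
b ++ b ** b ** Factor
b ++ b ** b ** Prim
b ++ b ** b ** Atom
b ++ b ** b ** b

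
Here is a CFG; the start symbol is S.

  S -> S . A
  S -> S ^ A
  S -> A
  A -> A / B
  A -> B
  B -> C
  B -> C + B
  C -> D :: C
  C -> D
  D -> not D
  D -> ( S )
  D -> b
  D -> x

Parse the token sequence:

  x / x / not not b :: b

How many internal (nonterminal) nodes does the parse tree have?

17

[S [A [A [A [B [C [D x]]]] / [B [C [D x]]]] / [B [C [D not [D not [D b]]] :: [C [D b]]]]]]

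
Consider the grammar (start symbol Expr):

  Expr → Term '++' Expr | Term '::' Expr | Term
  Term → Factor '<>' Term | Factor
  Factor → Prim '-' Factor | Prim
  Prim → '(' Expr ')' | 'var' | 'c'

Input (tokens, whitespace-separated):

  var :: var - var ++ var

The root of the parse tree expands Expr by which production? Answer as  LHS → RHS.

Expr → Term '::' Expr

[Expr [Term [Factor [Prim var]]] :: [Expr [Term [Factor [Prim var] - [Factor [Prim var]]]] ++ [Expr [Term [Factor [Prim var]]]]]]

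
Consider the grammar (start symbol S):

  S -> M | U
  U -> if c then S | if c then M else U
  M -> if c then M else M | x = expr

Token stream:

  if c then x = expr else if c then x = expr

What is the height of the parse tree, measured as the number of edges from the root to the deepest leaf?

[S [U if c then [M x = expr] else [U if c then [S [M x = expr]]]]]

5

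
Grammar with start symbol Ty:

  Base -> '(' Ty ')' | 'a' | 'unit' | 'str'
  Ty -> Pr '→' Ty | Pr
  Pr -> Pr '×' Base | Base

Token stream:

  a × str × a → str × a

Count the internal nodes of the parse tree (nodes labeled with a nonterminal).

[Ty [Pr [Pr [Pr [Base a]] × [Base str]] × [Base a]] → [Ty [Pr [Pr [Base str]] × [Base a]]]]

12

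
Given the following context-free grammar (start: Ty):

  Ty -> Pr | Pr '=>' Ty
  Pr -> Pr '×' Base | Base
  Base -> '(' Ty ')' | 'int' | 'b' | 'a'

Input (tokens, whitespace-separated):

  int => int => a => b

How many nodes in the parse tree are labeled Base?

[Ty [Pr [Base int]] => [Ty [Pr [Base int]] => [Ty [Pr [Base a]] => [Ty [Pr [Base b]]]]]]

4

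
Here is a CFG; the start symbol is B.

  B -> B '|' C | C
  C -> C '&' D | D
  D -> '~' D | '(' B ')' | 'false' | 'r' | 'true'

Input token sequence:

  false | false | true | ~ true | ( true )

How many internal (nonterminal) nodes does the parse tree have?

[B [B [B [B [B [C [D false]]] | [C [D false]]] | [C [D true]]] | [C [D ~ [D true]]]] | [C [D ( [B [C [D true]]] )]]]

19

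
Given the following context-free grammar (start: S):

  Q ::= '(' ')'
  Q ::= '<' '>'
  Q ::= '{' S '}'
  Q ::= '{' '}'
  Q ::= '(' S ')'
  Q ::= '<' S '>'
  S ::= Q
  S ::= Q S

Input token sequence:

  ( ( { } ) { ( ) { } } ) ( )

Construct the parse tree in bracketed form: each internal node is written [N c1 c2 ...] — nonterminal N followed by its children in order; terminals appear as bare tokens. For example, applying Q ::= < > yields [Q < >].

S
Q S
( S ) S
( Q S ) S
( ( S ) S ) S
( ( Q ) S ) S
( ( { } ) S ) S
( ( { } ) Q ) S
( ( { } ) { S } ) S
( ( { } ) { Q S } ) S
( ( { } ) { ( ) S } ) S
( ( { } ) { ( ) Q } ) S
( ( { } ) { ( ) { } } ) S
( ( { } ) { ( ) { } } ) Q
( ( { } ) { ( ) { } } ) ( )

[S [Q ( [S [Q ( [S [Q { }]] )] [S [Q { [S [Q ( )] [S [Q { }]]] }]]] )] [S [Q ( )]]]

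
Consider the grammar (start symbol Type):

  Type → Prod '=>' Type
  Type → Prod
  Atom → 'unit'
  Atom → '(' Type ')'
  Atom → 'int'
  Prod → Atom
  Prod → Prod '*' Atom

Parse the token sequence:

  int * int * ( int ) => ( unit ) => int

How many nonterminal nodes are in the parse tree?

19

[Type [Prod [Prod [Prod [Atom int]] * [Atom int]] * [Atom ( [Type [Prod [Atom int]]] )]] => [Type [Prod [Atom ( [Type [Prod [Atom unit]]] )]] => [Type [Prod [Atom int]]]]]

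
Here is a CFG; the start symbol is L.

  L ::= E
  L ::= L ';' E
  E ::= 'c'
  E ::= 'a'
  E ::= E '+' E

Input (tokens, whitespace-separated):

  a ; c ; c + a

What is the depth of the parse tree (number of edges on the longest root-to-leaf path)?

4

[L [L [L [E a]] ; [E c]] ; [E [E c] + [E a]]]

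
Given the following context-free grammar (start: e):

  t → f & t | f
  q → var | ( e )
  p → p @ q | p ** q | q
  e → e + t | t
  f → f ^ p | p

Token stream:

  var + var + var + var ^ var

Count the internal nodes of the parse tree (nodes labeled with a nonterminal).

[e [e [e [e [t [f [p [q var]]]]] + [t [f [p [q var]]]]] + [t [f [p [q var]]]]] + [t [f [f [p [q var]]] ^ [p [q var]]]]]

23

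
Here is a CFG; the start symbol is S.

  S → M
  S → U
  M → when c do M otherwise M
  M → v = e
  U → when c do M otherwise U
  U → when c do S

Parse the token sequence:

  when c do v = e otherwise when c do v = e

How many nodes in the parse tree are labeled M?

[S [U when c do [M v = e] otherwise [U when c do [S [M v = e]]]]]

2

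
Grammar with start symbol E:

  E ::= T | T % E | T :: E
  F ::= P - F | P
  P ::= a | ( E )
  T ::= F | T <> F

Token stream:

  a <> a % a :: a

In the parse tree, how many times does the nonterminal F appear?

4

[E [T [T [F [P a]]] <> [F [P a]]] % [E [T [F [P a]]] :: [E [T [F [P a]]]]]]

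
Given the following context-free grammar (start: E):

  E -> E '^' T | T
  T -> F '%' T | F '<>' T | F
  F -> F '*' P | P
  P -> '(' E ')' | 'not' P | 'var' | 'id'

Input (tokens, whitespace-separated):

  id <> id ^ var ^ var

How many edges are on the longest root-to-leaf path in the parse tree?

[E [E [E [T [F [P id]] <> [T [F [P id]]]]] ^ [T [F [P var]]]] ^ [T [F [P var]]]]

7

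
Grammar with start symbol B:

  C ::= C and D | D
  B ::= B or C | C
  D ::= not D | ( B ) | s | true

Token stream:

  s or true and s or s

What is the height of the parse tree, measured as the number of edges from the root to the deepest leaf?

[B [B [B [C [D s]]] or [C [C [D true]] and [D s]]] or [C [D s]]]

5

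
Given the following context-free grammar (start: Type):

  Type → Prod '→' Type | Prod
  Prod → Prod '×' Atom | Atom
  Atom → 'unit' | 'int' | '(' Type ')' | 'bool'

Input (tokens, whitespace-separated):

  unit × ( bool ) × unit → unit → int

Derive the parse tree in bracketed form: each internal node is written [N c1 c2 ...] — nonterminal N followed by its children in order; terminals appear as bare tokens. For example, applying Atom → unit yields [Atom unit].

Type
Prod → Type
Prod × Atom → Type
Prod × Atom × Atom → Type
Atom × Atom × Atom → Type
unit × Atom × Atom → Type
unit × ( Type ) × Atom → Type
unit × ( Prod ) × Atom → Type
unit × ( Atom ) × Atom → Type
unit × ( bool ) × Atom → Type
unit × ( bool ) × unit → Type
unit × ( bool ) × unit → Prod → Type
unit × ( bool ) × unit → Atom → Type
unit × ( bool ) × unit → unit → Type
unit × ( bool ) × unit → unit → Prod
unit × ( bool ) × unit → unit → Atom
unit × ( bool ) × unit → unit → int

[Type [Prod [Prod [Prod [Atom unit]] × [Atom ( [Type [Prod [Atom bool]]] )]] × [Atom unit]] → [Type [Prod [Atom unit]] → [Type [Prod [Atom int]]]]]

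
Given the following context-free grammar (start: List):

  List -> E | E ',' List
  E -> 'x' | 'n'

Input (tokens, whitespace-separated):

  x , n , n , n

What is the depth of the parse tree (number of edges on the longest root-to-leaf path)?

5

[List [E x] , [List [E n] , [List [E n] , [List [E n]]]]]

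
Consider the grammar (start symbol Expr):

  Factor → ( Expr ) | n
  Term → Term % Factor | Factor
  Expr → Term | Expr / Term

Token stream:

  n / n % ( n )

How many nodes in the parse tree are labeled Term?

4

[Expr [Expr [Term [Factor n]]] / [Term [Term [Factor n]] % [Factor ( [Expr [Term [Factor n]]] )]]]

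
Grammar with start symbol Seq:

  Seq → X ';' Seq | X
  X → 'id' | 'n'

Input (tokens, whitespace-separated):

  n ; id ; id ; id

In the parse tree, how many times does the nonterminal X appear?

4

[Seq [X n] ; [Seq [X id] ; [Seq [X id] ; [Seq [X id]]]]]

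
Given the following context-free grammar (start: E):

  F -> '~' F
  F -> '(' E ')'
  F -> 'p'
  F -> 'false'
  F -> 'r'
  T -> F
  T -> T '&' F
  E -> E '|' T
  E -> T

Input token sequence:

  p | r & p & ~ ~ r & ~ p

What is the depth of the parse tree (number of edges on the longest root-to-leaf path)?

[E [E [T [F p]]] | [T [T [T [T [F r]] & [F p]] & [F ~ [F ~ [F r]]]] & [F ~ [F p]]]]

6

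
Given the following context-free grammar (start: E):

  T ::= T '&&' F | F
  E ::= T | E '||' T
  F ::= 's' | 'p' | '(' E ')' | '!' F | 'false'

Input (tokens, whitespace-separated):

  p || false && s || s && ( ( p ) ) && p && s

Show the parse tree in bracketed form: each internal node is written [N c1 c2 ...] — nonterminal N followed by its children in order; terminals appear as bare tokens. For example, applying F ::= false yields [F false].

E
E || T
E || T || T
T || T || T
F || T || T
p || T || T
p || T && F || T
p || F && F || T
p || false && F || T
p || false && s || T
p || false && s || T && F
p || false && s || T && F && F
p || false && s || T && F && F && F
p || false && s || F && F && F && F
p || false && s || s && F && F && F
p || false && s || s && ( E ) && F && F
p || false && s || s && ( T ) && F && F
p || false && s || s && ( F ) && F && F
p || false && s || s && ( ( E ) ) && F && F
p || false && s || s && ( ( T ) ) && F && F
p || false && s || s && ( ( F ) ) && F && F
p || false && s || s && ( ( p ) ) && F && F
p || false && s || s && ( ( p ) ) && p && F
p || false && s || s && ( ( p ) ) && p && s

[E [E [E [T [F p]]] || [T [T [F false]] && [F s]]] || [T [T [T [T [F s]] && [F ( [E [T [F ( [E [T [F p]]] )]]] )]] && [F p]] && [F s]]]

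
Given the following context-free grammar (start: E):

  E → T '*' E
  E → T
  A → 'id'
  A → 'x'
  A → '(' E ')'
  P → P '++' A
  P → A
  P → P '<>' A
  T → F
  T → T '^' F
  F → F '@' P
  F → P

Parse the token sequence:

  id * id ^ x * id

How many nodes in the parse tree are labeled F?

[E [T [F [P [A id]]]] * [E [T [T [F [P [A id]]]] ^ [F [P [A x]]]] * [E [T [F [P [A id]]]]]]]

4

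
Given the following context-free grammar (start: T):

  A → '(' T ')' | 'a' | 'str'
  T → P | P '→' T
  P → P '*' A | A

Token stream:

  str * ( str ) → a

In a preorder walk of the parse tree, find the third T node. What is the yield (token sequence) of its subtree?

a

[T [P [P [A str]] * [A ( [T [P [A str]]] )]] → [T [P [A a]]]]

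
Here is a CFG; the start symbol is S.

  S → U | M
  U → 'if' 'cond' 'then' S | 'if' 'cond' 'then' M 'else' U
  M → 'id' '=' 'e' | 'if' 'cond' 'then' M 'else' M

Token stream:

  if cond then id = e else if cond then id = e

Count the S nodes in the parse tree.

[S [U if cond then [M id = e] else [U if cond then [S [M id = e]]]]]

2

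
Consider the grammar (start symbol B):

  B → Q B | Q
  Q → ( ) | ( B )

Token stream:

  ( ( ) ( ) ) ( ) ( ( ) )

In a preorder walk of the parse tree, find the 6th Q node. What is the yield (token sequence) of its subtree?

[B [Q ( [B [Q ( )] [B [Q ( )]]] )] [B [Q ( )] [B [Q ( [B [Q ( )]] )]]]]

( )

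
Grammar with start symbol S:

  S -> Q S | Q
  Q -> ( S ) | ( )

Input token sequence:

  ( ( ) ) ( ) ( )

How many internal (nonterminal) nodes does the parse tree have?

[S [Q ( [S [Q ( )]] )] [S [Q ( )] [S [Q ( )]]]]

8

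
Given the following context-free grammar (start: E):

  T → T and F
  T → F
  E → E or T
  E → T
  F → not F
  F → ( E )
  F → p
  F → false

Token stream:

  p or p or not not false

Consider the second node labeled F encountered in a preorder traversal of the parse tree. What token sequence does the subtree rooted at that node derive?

p

[E [E [E [T [F p]]] or [T [F p]]] or [T [F not [F not [F false]]]]]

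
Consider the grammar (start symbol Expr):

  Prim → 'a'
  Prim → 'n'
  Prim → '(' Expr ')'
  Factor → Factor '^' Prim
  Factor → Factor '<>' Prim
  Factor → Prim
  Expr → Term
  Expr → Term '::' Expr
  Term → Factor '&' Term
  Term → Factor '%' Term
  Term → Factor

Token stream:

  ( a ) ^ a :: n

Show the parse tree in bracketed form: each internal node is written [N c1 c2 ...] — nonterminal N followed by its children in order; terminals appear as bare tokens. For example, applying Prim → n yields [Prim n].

Expr
Term :: Expr
Factor :: Expr
Factor ^ Prim :: Expr
Prim ^ Prim :: Expr
( Expr ) ^ Prim :: Expr
( Term ) ^ Prim :: Expr
( Factor ) ^ Prim :: Expr
( Prim ) ^ Prim :: Expr
( a ) ^ Prim :: Expr
( a ) ^ a :: Expr
( a ) ^ a :: Term
( a ) ^ a :: Factor
( a ) ^ a :: Prim
( a ) ^ a :: n

[Expr [Term [Factor [Factor [Prim ( [Expr [Term [Factor [Prim a]]]] )]] ^ [Prim a]]] :: [Expr [Term [Factor [Prim n]]]]]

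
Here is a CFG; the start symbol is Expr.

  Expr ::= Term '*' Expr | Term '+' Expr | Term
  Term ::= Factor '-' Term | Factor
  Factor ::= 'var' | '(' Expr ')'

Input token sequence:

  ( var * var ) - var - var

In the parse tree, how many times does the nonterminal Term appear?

5

[Expr [Term [Factor ( [Expr [Term [Factor var]] * [Expr [Term [Factor var]]]] )] - [Term [Factor var] - [Term [Factor var]]]]]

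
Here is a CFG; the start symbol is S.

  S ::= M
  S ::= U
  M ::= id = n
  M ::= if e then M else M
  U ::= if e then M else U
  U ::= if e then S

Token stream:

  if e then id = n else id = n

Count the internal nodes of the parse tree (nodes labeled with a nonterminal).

4

[S [M if e then [M id = n] else [M id = n]]]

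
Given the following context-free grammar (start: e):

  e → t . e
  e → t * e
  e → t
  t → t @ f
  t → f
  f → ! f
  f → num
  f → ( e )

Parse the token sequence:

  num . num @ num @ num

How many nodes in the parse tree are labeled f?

4

[e [t [f num]] . [e [t [t [t [f num]] @ [f num]] @ [f num]]]]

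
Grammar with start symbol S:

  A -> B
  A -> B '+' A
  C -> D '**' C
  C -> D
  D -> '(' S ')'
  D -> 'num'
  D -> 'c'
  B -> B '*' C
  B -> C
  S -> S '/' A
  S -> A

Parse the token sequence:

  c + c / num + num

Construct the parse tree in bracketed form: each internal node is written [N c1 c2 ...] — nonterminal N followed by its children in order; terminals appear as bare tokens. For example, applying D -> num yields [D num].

[S [S [A [B [C [D c]]] + [A [B [C [D c]]]]]] / [A [B [C [D num]]] + [A [B [C [D num]]]]]]

S
S / A
A / A
B + A / A
C + A / A
D + A / A
c + A / A
c + B / A
c + C / A
c + D / A
c + c / A
c + c / B + A
c + c / C + A
c + c / D + A
c + c / num + A
c + c / num + B
c + c / num + C
c + c / num + D
c + c / num + num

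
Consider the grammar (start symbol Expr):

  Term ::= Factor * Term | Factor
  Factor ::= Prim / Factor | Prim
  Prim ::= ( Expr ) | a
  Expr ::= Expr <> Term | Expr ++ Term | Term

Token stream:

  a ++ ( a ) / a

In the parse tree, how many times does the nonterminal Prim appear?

[Expr [Expr [Term [Factor [Prim a]]]] ++ [Term [Factor [Prim ( [Expr [Term [Factor [Prim a]]]] )] / [Factor [Prim a]]]]]

4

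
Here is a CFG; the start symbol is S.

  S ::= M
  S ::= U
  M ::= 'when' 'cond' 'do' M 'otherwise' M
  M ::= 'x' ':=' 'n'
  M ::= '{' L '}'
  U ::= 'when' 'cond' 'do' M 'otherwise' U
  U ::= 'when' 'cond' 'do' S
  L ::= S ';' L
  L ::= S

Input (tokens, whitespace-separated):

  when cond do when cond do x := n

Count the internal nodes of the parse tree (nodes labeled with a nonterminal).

6

[S [U when cond do [S [U when cond do [S [M x := n]]]]]]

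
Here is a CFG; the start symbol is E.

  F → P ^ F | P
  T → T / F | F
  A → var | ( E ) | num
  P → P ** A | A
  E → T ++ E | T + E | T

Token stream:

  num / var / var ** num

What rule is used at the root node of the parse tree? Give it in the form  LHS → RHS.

[E [T [T [T [F [P [A num]]]] / [F [P [A var]]]] / [F [P [P [A var]] ** [A num]]]]]

E → T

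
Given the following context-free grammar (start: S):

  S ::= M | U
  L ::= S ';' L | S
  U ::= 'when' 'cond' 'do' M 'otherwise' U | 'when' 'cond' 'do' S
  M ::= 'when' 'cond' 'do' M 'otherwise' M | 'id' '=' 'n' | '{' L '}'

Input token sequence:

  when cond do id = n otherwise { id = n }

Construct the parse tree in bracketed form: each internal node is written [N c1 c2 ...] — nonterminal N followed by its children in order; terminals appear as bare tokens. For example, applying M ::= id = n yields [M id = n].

[S [M when cond do [M id = n] otherwise [M { [L [S [M id = n]]] }]]]

S
M
when cond do M otherwise M
when cond do id = n otherwise M
when cond do id = n otherwise { L }
when cond do id = n otherwise { S }
when cond do id = n otherwise { M }
when cond do id = n otherwise { id = n }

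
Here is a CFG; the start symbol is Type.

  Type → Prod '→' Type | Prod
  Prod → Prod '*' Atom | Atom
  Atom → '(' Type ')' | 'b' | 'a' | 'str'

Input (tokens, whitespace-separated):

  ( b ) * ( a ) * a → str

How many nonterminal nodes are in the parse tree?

[Type [Prod [Prod [Prod [Atom ( [Type [Prod [Atom b]]] )]] * [Atom ( [Type [Prod [Atom a]]] )]] * [Atom a]] → [Type [Prod [Atom str]]]]

16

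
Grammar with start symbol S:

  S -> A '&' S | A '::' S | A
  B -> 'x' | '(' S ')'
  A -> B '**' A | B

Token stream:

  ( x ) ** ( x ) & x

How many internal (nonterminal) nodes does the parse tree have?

[S [A [B ( [S [A [B x]]] )] ** [A [B ( [S [A [B x]]] )]]] & [S [A [B x]]]]

14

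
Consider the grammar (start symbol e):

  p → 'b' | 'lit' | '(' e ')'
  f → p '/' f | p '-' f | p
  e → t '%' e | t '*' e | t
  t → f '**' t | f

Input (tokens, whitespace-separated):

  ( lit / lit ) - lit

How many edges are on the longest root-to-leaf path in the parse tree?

9

[e [t [f [p ( [e [t [f [p lit] / [f [p lit]]]]] )] - [f [p lit]]]]]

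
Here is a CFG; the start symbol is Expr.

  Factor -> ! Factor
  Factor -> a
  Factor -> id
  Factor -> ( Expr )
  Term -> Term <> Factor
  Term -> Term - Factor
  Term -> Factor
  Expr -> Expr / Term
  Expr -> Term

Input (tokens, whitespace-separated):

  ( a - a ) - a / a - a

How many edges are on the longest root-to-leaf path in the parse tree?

[Expr [Expr [Term [Term [Factor ( [Expr [Term [Term [Factor a]] - [Factor a]]] )]] - [Factor a]]] / [Term [Term [Factor a]] - [Factor a]]]

9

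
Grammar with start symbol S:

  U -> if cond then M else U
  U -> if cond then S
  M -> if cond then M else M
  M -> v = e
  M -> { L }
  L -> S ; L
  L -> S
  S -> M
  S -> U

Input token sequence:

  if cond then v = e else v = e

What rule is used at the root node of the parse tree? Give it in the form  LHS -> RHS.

[S [M if cond then [M v = e] else [M v = e]]]

S -> M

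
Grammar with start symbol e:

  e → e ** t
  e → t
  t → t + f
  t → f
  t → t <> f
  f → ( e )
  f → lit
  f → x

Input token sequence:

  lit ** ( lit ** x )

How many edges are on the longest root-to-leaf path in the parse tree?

[e [e [t [f lit]]] ** [t [f ( [e [e [t [f lit]]] ** [t [f x]]] )]]]

7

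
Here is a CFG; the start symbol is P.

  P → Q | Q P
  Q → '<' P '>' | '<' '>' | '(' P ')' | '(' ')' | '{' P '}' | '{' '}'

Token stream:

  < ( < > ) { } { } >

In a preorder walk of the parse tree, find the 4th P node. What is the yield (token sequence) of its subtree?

[P [Q < [P [Q ( [P [Q < >]] )] [P [Q { }] [P [Q { }]]]] >]]

{ } { }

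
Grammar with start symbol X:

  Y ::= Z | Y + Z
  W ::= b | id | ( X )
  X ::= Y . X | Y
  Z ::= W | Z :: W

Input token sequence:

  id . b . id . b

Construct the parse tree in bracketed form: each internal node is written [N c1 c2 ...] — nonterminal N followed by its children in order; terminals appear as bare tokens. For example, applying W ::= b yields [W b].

X
Y . X
Z . X
W . X
id . X
id . Y . X
id . Z . X
id . W . X
id . b . X
id . b . Y . X
id . b . Z . X
id . b . W . X
id . b . id . X
id . b . id . Y
id . b . id . Z
id . b . id . W
id . b . id . b

[X [Y [Z [W id]]] . [X [Y [Z [W b]]] . [X [Y [Z [W id]]] . [X [Y [Z [W b]]]]]]]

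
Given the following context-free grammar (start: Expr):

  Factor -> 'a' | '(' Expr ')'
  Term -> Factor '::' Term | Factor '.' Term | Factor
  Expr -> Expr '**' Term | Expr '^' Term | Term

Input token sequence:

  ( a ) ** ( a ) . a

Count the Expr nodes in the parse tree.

[Expr [Expr [Term [Factor ( [Expr [Term [Factor a]]] )]]] ** [Term [Factor ( [Expr [Term [Factor a]]] )] . [Term [Factor a]]]]

4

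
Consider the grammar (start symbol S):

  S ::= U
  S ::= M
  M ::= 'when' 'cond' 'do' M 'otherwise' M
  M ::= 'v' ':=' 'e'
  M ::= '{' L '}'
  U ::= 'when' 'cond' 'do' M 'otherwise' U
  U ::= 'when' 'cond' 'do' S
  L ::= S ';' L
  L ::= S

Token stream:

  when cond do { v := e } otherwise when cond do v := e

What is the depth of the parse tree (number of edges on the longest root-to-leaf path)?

6

[S [U when cond do [M { [L [S [M v := e]]] }] otherwise [U when cond do [S [M v := e]]]]]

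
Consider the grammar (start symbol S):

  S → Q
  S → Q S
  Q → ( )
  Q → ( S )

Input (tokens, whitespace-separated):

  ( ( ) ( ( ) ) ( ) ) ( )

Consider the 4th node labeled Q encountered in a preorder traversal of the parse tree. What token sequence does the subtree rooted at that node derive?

( )

[S [Q ( [S [Q ( )] [S [Q ( [S [Q ( )]] )] [S [Q ( )]]]] )] [S [Q ( )]]]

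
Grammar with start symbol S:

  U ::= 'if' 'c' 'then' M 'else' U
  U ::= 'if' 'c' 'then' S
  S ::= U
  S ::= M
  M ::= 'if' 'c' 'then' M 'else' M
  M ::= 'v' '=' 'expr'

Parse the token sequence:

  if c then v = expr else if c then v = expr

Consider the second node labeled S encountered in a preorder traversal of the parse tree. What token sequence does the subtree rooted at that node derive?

[S [U if c then [M v = expr] else [U if c then [S [M v = expr]]]]]

v = expr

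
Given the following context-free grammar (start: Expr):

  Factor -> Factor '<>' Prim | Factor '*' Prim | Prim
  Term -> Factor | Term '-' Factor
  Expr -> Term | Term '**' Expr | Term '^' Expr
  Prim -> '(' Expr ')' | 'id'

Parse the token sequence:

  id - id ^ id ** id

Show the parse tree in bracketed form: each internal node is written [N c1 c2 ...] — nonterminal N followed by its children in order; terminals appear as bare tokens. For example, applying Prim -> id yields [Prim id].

[Expr [Term [Term [Factor [Prim id]]] - [Factor [Prim id]]] ^ [Expr [Term [Factor [Prim id]]] ** [Expr [Term [Factor [Prim id]]]]]]

Expr
Term ^ Expr
Term - Factor ^ Expr
Factor - Factor ^ Expr
Prim - Factor ^ Expr
id - Factor ^ Expr
id - Prim ^ Expr
id - id ^ Expr
id - id ^ Term ** Expr
id - id ^ Factor ** Expr
id - id ^ Prim ** Expr
id - id ^ id ** Expr
id - id ^ id ** Term
id - id ^ id ** Factor
id - id ^ id ** Prim
id - id ^ id ** id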